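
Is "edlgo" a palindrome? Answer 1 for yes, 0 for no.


Input: edlgo
Reversed: oglde
  Compare pos 0 ('e') with pos 4 ('o'): MISMATCH
  Compare pos 1 ('d') with pos 3 ('g'): MISMATCH
Result: not a palindrome

0


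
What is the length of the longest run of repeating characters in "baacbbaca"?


Input: "baacbbaca"
Scanning for longest run:
  Position 1 ('a'): new char, reset run to 1
  Position 2 ('a'): continues run of 'a', length=2
  Position 3 ('c'): new char, reset run to 1
  Position 4 ('b'): new char, reset run to 1
  Position 5 ('b'): continues run of 'b', length=2
  Position 6 ('a'): new char, reset run to 1
  Position 7 ('c'): new char, reset run to 1
  Position 8 ('a'): new char, reset run to 1
Longest run: 'a' with length 2

2


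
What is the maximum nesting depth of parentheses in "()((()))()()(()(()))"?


Input: "()((()))()()(()(()))"
Tracking depth:
  Position 0 '(': depth becomes 1
  Position 1 ')': depth becomes 0
  Position 2 '(': depth becomes 1
  Position 3 '(': depth becomes 2
  Position 4 '(': depth becomes 3
  Position 5 ')': depth becomes 2
  Position 6 ')': depth becomes 1
  Position 7 ')': depth becomes 0
  Position 8 '(': depth becomes 1
  Position 9 ')': depth becomes 0
  Position 10 '(': depth becomes 1
  Position 11 ')': depth becomes 0
  Position 12 '(': depth becomes 1
  Position 13 '(': depth becomes 2
  Position 14 ')': depth becomes 1
  Position 15 '(': depth becomes 2
  Position 16 '(': depth becomes 3
  Position 17 ')': depth becomes 2
  Position 18 ')': depth becomes 1
  Position 19 ')': depth becomes 0
Maximum depth reached: 3

3


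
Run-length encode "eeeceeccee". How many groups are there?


Input: eeeceeccee
Scanning for consecutive runs:
  Group 1: 'e' x 3 (positions 0-2)
  Group 2: 'c' x 1 (positions 3-3)
  Group 3: 'e' x 2 (positions 4-5)
  Group 4: 'c' x 2 (positions 6-7)
  Group 5: 'e' x 2 (positions 8-9)
Total groups: 5

5


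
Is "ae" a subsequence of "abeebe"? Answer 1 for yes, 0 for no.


Check if "ae" is a subsequence of "abeebe"
Greedy scan:
  Position 0 ('a'): matches sub[0] = 'a'
  Position 1 ('b'): no match needed
  Position 2 ('e'): matches sub[1] = 'e'
  Position 3 ('e'): no match needed
  Position 4 ('b'): no match needed
  Position 5 ('e'): no match needed
All 2 characters matched => is a subsequence

1


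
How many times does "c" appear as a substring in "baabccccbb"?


Searching for "c" in "baabccccbb"
Scanning each position:
  Position 0: "b" => no
  Position 1: "a" => no
  Position 2: "a" => no
  Position 3: "b" => no
  Position 4: "c" => MATCH
  Position 5: "c" => MATCH
  Position 6: "c" => MATCH
  Position 7: "c" => MATCH
  Position 8: "b" => no
  Position 9: "b" => no
Total occurrences: 4

4


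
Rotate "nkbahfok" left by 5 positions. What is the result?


Input: "nkbahfok", rotate left by 5
First 5 characters: "nkbah"
Remaining characters: "fok"
Concatenate remaining + first: "fok" + "nkbah" = "foknkbah"

foknkbah


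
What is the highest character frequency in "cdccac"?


Input: cdccac
Character counts:
  'a': 1
  'c': 4
  'd': 1
Maximum frequency: 4

4


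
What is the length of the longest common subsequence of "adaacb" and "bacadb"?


LCS of "adaacb" and "bacadb"
DP table:
           b    a    c    a    d    b
      0    0    0    0    0    0    0
  a   0    0    1    1    1    1    1
  d   0    0    1    1    1    2    2
  a   0    0    1    1    2    2    2
  a   0    0    1    1    2    2    2
  c   0    0    1    2    2    2    2
  b   0    1    1    2    2    2    3
LCS length = dp[6][6] = 3

3


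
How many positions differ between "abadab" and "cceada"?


Comparing "abadab" and "cceada" position by position:
  Position 0: 'a' vs 'c' => DIFFER
  Position 1: 'b' vs 'c' => DIFFER
  Position 2: 'a' vs 'e' => DIFFER
  Position 3: 'd' vs 'a' => DIFFER
  Position 4: 'a' vs 'd' => DIFFER
  Position 5: 'b' vs 'a' => DIFFER
Positions that differ: 6

6


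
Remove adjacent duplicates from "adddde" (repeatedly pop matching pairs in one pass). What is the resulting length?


Input: adddde
Stack-based adjacent duplicate removal:
  Read 'a': push. Stack: a
  Read 'd': push. Stack: ad
  Read 'd': matches stack top 'd' => pop. Stack: a
  Read 'd': push. Stack: ad
  Read 'd': matches stack top 'd' => pop. Stack: a
  Read 'e': push. Stack: ae
Final stack: "ae" (length 2)

2


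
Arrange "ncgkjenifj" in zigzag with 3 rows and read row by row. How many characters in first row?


Zigzag "ncgkjenifj" into 3 rows:
Placing characters:
  'n' => row 0
  'c' => row 1
  'g' => row 2
  'k' => row 1
  'j' => row 0
  'e' => row 1
  'n' => row 2
  'i' => row 1
  'f' => row 0
  'j' => row 1
Rows:
  Row 0: "njf"
  Row 1: "ckeij"
  Row 2: "gn"
First row length: 3

3


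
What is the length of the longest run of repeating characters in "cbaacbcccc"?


Input: "cbaacbcccc"
Scanning for longest run:
  Position 1 ('b'): new char, reset run to 1
  Position 2 ('a'): new char, reset run to 1
  Position 3 ('a'): continues run of 'a', length=2
  Position 4 ('c'): new char, reset run to 1
  Position 5 ('b'): new char, reset run to 1
  Position 6 ('c'): new char, reset run to 1
  Position 7 ('c'): continues run of 'c', length=2
  Position 8 ('c'): continues run of 'c', length=3
  Position 9 ('c'): continues run of 'c', length=4
Longest run: 'c' with length 4

4


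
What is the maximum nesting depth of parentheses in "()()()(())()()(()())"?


Input: "()()()(())()()(()())"
Tracking depth:
  Position 0 '(': depth becomes 1
  Position 1 ')': depth becomes 0
  Position 2 '(': depth becomes 1
  Position 3 ')': depth becomes 0
  Position 4 '(': depth becomes 1
  Position 5 ')': depth becomes 0
  Position 6 '(': depth becomes 1
  Position 7 '(': depth becomes 2
  Position 8 ')': depth becomes 1
  Position 9 ')': depth becomes 0
  Position 10 '(': depth becomes 1
  Position 11 ')': depth becomes 0
  Position 12 '(': depth becomes 1
  Position 13 ')': depth becomes 0
  Position 14 '(': depth becomes 1
  Position 15 '(': depth becomes 2
  Position 16 ')': depth becomes 1
  Position 17 '(': depth becomes 2
  Position 18 ')': depth becomes 1
  Position 19 ')': depth becomes 0
Maximum depth reached: 2

2


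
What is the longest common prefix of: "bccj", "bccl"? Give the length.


Words: bccj, bccl
  Position 0: all 'b' => match
  Position 1: all 'c' => match
  Position 2: all 'c' => match
  Position 3: ('j', 'l') => mismatch, stop
LCP = "bcc" (length 3)

3


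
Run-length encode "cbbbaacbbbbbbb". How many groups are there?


Input: cbbbaacbbbbbbb
Scanning for consecutive runs:
  Group 1: 'c' x 1 (positions 0-0)
  Group 2: 'b' x 3 (positions 1-3)
  Group 3: 'a' x 2 (positions 4-5)
  Group 4: 'c' x 1 (positions 6-6)
  Group 5: 'b' x 7 (positions 7-13)
Total groups: 5

5


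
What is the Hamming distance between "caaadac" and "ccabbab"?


Comparing "caaadac" and "ccabbab" position by position:
  Position 0: 'c' vs 'c' => same
  Position 1: 'a' vs 'c' => differ
  Position 2: 'a' vs 'a' => same
  Position 3: 'a' vs 'b' => differ
  Position 4: 'd' vs 'b' => differ
  Position 5: 'a' vs 'a' => same
  Position 6: 'c' vs 'b' => differ
Total differences (Hamming distance): 4

4


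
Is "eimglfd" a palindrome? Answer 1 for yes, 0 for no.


Input: eimglfd
Reversed: dflgmie
  Compare pos 0 ('e') with pos 6 ('d'): MISMATCH
  Compare pos 1 ('i') with pos 5 ('f'): MISMATCH
  Compare pos 2 ('m') with pos 4 ('l'): MISMATCH
Result: not a palindrome

0


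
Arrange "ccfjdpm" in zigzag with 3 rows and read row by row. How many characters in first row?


Zigzag "ccfjdpm" into 3 rows:
Placing characters:
  'c' => row 0
  'c' => row 1
  'f' => row 2
  'j' => row 1
  'd' => row 0
  'p' => row 1
  'm' => row 2
Rows:
  Row 0: "cd"
  Row 1: "cjp"
  Row 2: "fm"
First row length: 2

2


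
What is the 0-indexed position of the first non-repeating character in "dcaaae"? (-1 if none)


Input: dcaaae
Character frequencies:
  'a': 3
  'c': 1
  'd': 1
  'e': 1
Scanning left to right for freq == 1:
  Position 0 ('d'): unique! => answer = 0

0


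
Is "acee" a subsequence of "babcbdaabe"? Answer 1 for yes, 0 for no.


Check if "acee" is a subsequence of "babcbdaabe"
Greedy scan:
  Position 0 ('b'): no match needed
  Position 1 ('a'): matches sub[0] = 'a'
  Position 2 ('b'): no match needed
  Position 3 ('c'): matches sub[1] = 'c'
  Position 4 ('b'): no match needed
  Position 5 ('d'): no match needed
  Position 6 ('a'): no match needed
  Position 7 ('a'): no match needed
  Position 8 ('b'): no match needed
  Position 9 ('e'): matches sub[2] = 'e'
Only matched 3/4 characters => not a subsequence

0


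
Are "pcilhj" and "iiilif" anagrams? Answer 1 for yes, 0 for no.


Strings: "pcilhj", "iiilif"
Sorted first:  chijlp
Sorted second: fiiiil
Differ at position 0: 'c' vs 'f' => not anagrams

0


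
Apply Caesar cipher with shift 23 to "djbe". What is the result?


Caesar cipher: shift "djbe" by 23
  'd' (pos 3) + 23 = pos 0 = 'a'
  'j' (pos 9) + 23 = pos 6 = 'g'
  'b' (pos 1) + 23 = pos 24 = 'y'
  'e' (pos 4) + 23 = pos 1 = 'b'
Result: agyb

agyb


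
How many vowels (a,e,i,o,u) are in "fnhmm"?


Input: fnhmm
Checking each character:
  'f' at position 0: consonant
  'n' at position 1: consonant
  'h' at position 2: consonant
  'm' at position 3: consonant
  'm' at position 4: consonant
Total vowels: 0

0


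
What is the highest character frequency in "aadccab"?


Input: aadccab
Character counts:
  'a': 3
  'b': 1
  'c': 2
  'd': 1
Maximum frequency: 3

3


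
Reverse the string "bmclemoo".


Input: bmclemoo
Reading characters right to left:
  Position 7: 'o'
  Position 6: 'o'
  Position 5: 'm'
  Position 4: 'e'
  Position 3: 'l'
  Position 2: 'c'
  Position 1: 'm'
  Position 0: 'b'
Reversed: oomelcmb

oomelcmb


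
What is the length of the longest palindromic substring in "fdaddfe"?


Input: "fdaddfe"
Checking substrings for palindromes:
  [1:4] "dad" (len 3) => palindrome
  [3:5] "dd" (len 2) => palindrome
Longest palindromic substring: "dad" with length 3

3


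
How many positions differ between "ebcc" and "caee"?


Comparing "ebcc" and "caee" position by position:
  Position 0: 'e' vs 'c' => DIFFER
  Position 1: 'b' vs 'a' => DIFFER
  Position 2: 'c' vs 'e' => DIFFER
  Position 3: 'c' vs 'e' => DIFFER
Positions that differ: 4

4


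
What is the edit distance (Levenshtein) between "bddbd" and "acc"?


Computing edit distance: "bddbd" -> "acc"
DP table:
           a    c    c
      0    1    2    3
  b   1    1    2    3
  d   2    2    2    3
  d   3    3    3    3
  b   4    4    4    4
  d   5    5    5    5
Edit distance = dp[5][3] = 5

5


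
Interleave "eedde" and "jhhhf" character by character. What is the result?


Interleaving "eedde" and "jhhhf":
  Position 0: 'e' from first, 'j' from second => "ej"
  Position 1: 'e' from first, 'h' from second => "eh"
  Position 2: 'd' from first, 'h' from second => "dh"
  Position 3: 'd' from first, 'h' from second => "dh"
  Position 4: 'e' from first, 'f' from second => "ef"
Result: ejehdhdhef

ejehdhdhef


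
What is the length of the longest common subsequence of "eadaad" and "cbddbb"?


LCS of "eadaad" and "cbddbb"
DP table:
           c    b    d    d    b    b
      0    0    0    0    0    0    0
  e   0    0    0    0    0    0    0
  a   0    0    0    0    0    0    0
  d   0    0    0    1    1    1    1
  a   0    0    0    1    1    1    1
  a   0    0    0    1    1    1    1
  d   0    0    0    1    2    2    2
LCS length = dp[6][6] = 2

2


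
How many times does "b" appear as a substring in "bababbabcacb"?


Searching for "b" in "bababbabcacb"
Scanning each position:
  Position 0: "b" => MATCH
  Position 1: "a" => no
  Position 2: "b" => MATCH
  Position 3: "a" => no
  Position 4: "b" => MATCH
  Position 5: "b" => MATCH
  Position 6: "a" => no
  Position 7: "b" => MATCH
  Position 8: "c" => no
  Position 9: "a" => no
  Position 10: "c" => no
  Position 11: "b" => MATCH
Total occurrences: 6

6


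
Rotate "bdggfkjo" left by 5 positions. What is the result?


Input: "bdggfkjo", rotate left by 5
First 5 characters: "bdggf"
Remaining characters: "kjo"
Concatenate remaining + first: "kjo" + "bdggf" = "kjobdggf"

kjobdggf


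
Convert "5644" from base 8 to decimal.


Input: "5644" in base 8
Positional expansion:
  Digit '5' (value 5) x 8^3 = 2560
  Digit '6' (value 6) x 8^2 = 384
  Digit '4' (value 4) x 8^1 = 32
  Digit '4' (value 4) x 8^0 = 4
Sum = 2980

2980


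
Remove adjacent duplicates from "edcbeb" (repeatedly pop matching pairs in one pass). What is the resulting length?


Input: edcbeb
Stack-based adjacent duplicate removal:
  Read 'e': push. Stack: e
  Read 'd': push. Stack: ed
  Read 'c': push. Stack: edc
  Read 'b': push. Stack: edcb
  Read 'e': push. Stack: edcbe
  Read 'b': push. Stack: edcbeb
Final stack: "edcbeb" (length 6)

6


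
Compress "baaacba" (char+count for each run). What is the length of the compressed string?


Input: baaacba
Runs:
  'b' x 1 => "b1"
  'a' x 3 => "a3"
  'c' x 1 => "c1"
  'b' x 1 => "b1"
  'a' x 1 => "a1"
Compressed: "b1a3c1b1a1"
Compressed length: 10

10


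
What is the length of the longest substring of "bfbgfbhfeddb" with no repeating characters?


Input: "bfbgfbhfeddb"
Sliding window (track last position of each char):
  Position 0 ('b'): window [0,0] length 1 -- new best
  Position 1 ('f'): window [0,1] length 2 -- new best
  Position 2 ('b'): repeat (last at 0), move window start to 1
  Position 2 ('b'): window [1,2] length 2
  Position 3 ('g'): window [1,3] length 3 -- new best
  Position 4 ('f'): repeat (last at 1), move window start to 2
  Position 4 ('f'): window [2,4] length 3
  Position 5 ('b'): repeat (last at 2), move window start to 3
  Position 5 ('b'): window [3,5] length 3
  Position 6 ('h'): window [3,6] length 4 -- new best
  Position 7 ('f'): repeat (last at 4), move window start to 5
  Position 7 ('f'): window [5,7] length 3
  Position 8 ('e'): window [5,8] length 4
  Position 9 ('d'): window [5,9] length 5 -- new best
  Position 10 ('d'): repeat (last at 9), move window start to 10
  Position 10 ('d'): window [10,10] length 1
  Position 11 ('b'): window [10,11] length 2
Longest substring with no repeats: "bhfed" with length 5

5


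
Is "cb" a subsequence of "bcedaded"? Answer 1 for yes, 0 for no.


Check if "cb" is a subsequence of "bcedaded"
Greedy scan:
  Position 0 ('b'): no match needed
  Position 1 ('c'): matches sub[0] = 'c'
  Position 2 ('e'): no match needed
  Position 3 ('d'): no match needed
  Position 4 ('a'): no match needed
  Position 5 ('d'): no match needed
  Position 6 ('e'): no match needed
  Position 7 ('d'): no match needed
Only matched 1/2 characters => not a subsequence

0


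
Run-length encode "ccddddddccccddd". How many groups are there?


Input: ccddddddccccddd
Scanning for consecutive runs:
  Group 1: 'c' x 2 (positions 0-1)
  Group 2: 'd' x 6 (positions 2-7)
  Group 3: 'c' x 4 (positions 8-11)
  Group 4: 'd' x 3 (positions 12-14)
Total groups: 4

4


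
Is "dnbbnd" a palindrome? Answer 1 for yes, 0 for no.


Input: dnbbnd
Reversed: dnbbnd
  Compare pos 0 ('d') with pos 5 ('d'): match
  Compare pos 1 ('n') with pos 4 ('n'): match
  Compare pos 2 ('b') with pos 3 ('b'): match
Result: palindrome

1


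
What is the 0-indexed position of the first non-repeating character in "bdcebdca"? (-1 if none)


Input: bdcebdca
Character frequencies:
  'a': 1
  'b': 2
  'c': 2
  'd': 2
  'e': 1
Scanning left to right for freq == 1:
  Position 0 ('b'): freq=2, skip
  Position 1 ('d'): freq=2, skip
  Position 2 ('c'): freq=2, skip
  Position 3 ('e'): unique! => answer = 3

3


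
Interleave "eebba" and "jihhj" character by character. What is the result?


Interleaving "eebba" and "jihhj":
  Position 0: 'e' from first, 'j' from second => "ej"
  Position 1: 'e' from first, 'i' from second => "ei"
  Position 2: 'b' from first, 'h' from second => "bh"
  Position 3: 'b' from first, 'h' from second => "bh"
  Position 4: 'a' from first, 'j' from second => "aj"
Result: ejeibhbhaj

ejeibhbhaj


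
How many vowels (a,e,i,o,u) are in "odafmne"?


Input: odafmne
Checking each character:
  'o' at position 0: vowel (running total: 1)
  'd' at position 1: consonant
  'a' at position 2: vowel (running total: 2)
  'f' at position 3: consonant
  'm' at position 4: consonant
  'n' at position 5: consonant
  'e' at position 6: vowel (running total: 3)
Total vowels: 3

3


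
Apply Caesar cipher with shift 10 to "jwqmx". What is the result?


Caesar cipher: shift "jwqmx" by 10
  'j' (pos 9) + 10 = pos 19 = 't'
  'w' (pos 22) + 10 = pos 6 = 'g'
  'q' (pos 16) + 10 = pos 0 = 'a'
  'm' (pos 12) + 10 = pos 22 = 'w'
  'x' (pos 23) + 10 = pos 7 = 'h'
Result: tgawh

tgawh


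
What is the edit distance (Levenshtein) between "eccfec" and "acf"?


Computing edit distance: "eccfec" -> "acf"
DP table:
           a    c    f
      0    1    2    3
  e   1    1    2    3
  c   2    2    1    2
  c   3    3    2    2
  f   4    4    3    2
  e   5    5    4    3
  c   6    6    5    4
Edit distance = dp[6][3] = 4

4


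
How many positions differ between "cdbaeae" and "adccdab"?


Comparing "cdbaeae" and "adccdab" position by position:
  Position 0: 'c' vs 'a' => DIFFER
  Position 1: 'd' vs 'd' => same
  Position 2: 'b' vs 'c' => DIFFER
  Position 3: 'a' vs 'c' => DIFFER
  Position 4: 'e' vs 'd' => DIFFER
  Position 5: 'a' vs 'a' => same
  Position 6: 'e' vs 'b' => DIFFER
Positions that differ: 5

5


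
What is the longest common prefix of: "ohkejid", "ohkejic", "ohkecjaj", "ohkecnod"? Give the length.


Words: ohkejid, ohkejic, ohkecjaj, ohkecnod
  Position 0: all 'o' => match
  Position 1: all 'h' => match
  Position 2: all 'k' => match
  Position 3: all 'e' => match
  Position 4: ('j', 'j', 'c', 'c') => mismatch, stop
LCP = "ohke" (length 4)

4


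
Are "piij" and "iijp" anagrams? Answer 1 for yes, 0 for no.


Strings: "piij", "iijp"
Sorted first:  iijp
Sorted second: iijp
Sorted forms match => anagrams

1


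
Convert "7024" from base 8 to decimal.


Input: "7024" in base 8
Positional expansion:
  Digit '7' (value 7) x 8^3 = 3584
  Digit '0' (value 0) x 8^2 = 0
  Digit '2' (value 2) x 8^1 = 16
  Digit '4' (value 4) x 8^0 = 4
Sum = 3604

3604


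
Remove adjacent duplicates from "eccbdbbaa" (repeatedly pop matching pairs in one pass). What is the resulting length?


Input: eccbdbbaa
Stack-based adjacent duplicate removal:
  Read 'e': push. Stack: e
  Read 'c': push. Stack: ec
  Read 'c': matches stack top 'c' => pop. Stack: e
  Read 'b': push. Stack: eb
  Read 'd': push. Stack: ebd
  Read 'b': push. Stack: ebdb
  Read 'b': matches stack top 'b' => pop. Stack: ebd
  Read 'a': push. Stack: ebda
  Read 'a': matches stack top 'a' => pop. Stack: ebd
Final stack: "ebd" (length 3)

3


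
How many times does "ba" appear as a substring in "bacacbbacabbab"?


Searching for "ba" in "bacacbbacabbab"
Scanning each position:
  Position 0: "ba" => MATCH
  Position 1: "ac" => no
  Position 2: "ca" => no
  Position 3: "ac" => no
  Position 4: "cb" => no
  Position 5: "bb" => no
  Position 6: "ba" => MATCH
  Position 7: "ac" => no
  Position 8: "ca" => no
  Position 9: "ab" => no
  Position 10: "bb" => no
  Position 11: "ba" => MATCH
  Position 12: "ab" => no
Total occurrences: 3

3


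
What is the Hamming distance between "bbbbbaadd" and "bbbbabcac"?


Comparing "bbbbbaadd" and "bbbbabcac" position by position:
  Position 0: 'b' vs 'b' => same
  Position 1: 'b' vs 'b' => same
  Position 2: 'b' vs 'b' => same
  Position 3: 'b' vs 'b' => same
  Position 4: 'b' vs 'a' => differ
  Position 5: 'a' vs 'b' => differ
  Position 6: 'a' vs 'c' => differ
  Position 7: 'd' vs 'a' => differ
  Position 8: 'd' vs 'c' => differ
Total differences (Hamming distance): 5

5


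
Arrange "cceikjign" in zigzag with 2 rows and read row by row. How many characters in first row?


Zigzag "cceikjign" into 2 rows:
Placing characters:
  'c' => row 0
  'c' => row 1
  'e' => row 0
  'i' => row 1
  'k' => row 0
  'j' => row 1
  'i' => row 0
  'g' => row 1
  'n' => row 0
Rows:
  Row 0: "cekin"
  Row 1: "cijg"
First row length: 5

5


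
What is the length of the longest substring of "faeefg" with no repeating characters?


Input: "faeefg"
Sliding window (track last position of each char):
  Position 0 ('f'): window [0,0] length 1 -- new best
  Position 1 ('a'): window [0,1] length 2 -- new best
  Position 2 ('e'): window [0,2] length 3 -- new best
  Position 3 ('e'): repeat (last at 2), move window start to 3
  Position 3 ('e'): window [3,3] length 1
  Position 4 ('f'): window [3,4] length 2
  Position 5 ('g'): window [3,5] length 3
Longest substring with no repeats: "fae" with length 3

3


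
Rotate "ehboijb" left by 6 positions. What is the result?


Input: "ehboijb", rotate left by 6
First 6 characters: "ehboij"
Remaining characters: "b"
Concatenate remaining + first: "b" + "ehboij" = "behboij"

behboij


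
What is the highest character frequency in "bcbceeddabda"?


Input: bcbceeddabda
Character counts:
  'a': 2
  'b': 3
  'c': 2
  'd': 3
  'e': 2
Maximum frequency: 3

3


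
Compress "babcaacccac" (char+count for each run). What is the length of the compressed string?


Input: babcaacccac
Runs:
  'b' x 1 => "b1"
  'a' x 1 => "a1"
  'b' x 1 => "b1"
  'c' x 1 => "c1"
  'a' x 2 => "a2"
  'c' x 3 => "c3"
  'a' x 1 => "a1"
  'c' x 1 => "c1"
Compressed: "b1a1b1c1a2c3a1c1"
Compressed length: 16

16


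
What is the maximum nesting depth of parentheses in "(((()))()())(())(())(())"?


Input: "(((()))()())(())(())(())"
Tracking depth:
  Position 0 '(': depth becomes 1
  Position 1 '(': depth becomes 2
  Position 2 '(': depth becomes 3
  Position 3 '(': depth becomes 4
  Position 4 ')': depth becomes 3
  Position 5 ')': depth becomes 2
  Position 6 ')': depth becomes 1
  Position 7 '(': depth becomes 2
  Position 8 ')': depth becomes 1
  Position 9 '(': depth becomes 2
  Position 10 ')': depth becomes 1
  Position 11 ')': depth becomes 0
  Position 12 '(': depth becomes 1
  Position 13 '(': depth becomes 2
  Position 14 ')': depth becomes 1
  Position 15 ')': depth becomes 0
  Position 16 '(': depth becomes 1
  Position 17 '(': depth becomes 2
  Position 18 ')': depth becomes 1
  Position 19 ')': depth becomes 0
  Position 20 '(': depth becomes 1
  Position 21 '(': depth becomes 2
  Position 22 ')': depth becomes 1
  Position 23 ')': depth becomes 0
Maximum depth reached: 4

4


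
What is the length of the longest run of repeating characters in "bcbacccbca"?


Input: "bcbacccbca"
Scanning for longest run:
  Position 1 ('c'): new char, reset run to 1
  Position 2 ('b'): new char, reset run to 1
  Position 3 ('a'): new char, reset run to 1
  Position 4 ('c'): new char, reset run to 1
  Position 5 ('c'): continues run of 'c', length=2
  Position 6 ('c'): continues run of 'c', length=3
  Position 7 ('b'): new char, reset run to 1
  Position 8 ('c'): new char, reset run to 1
  Position 9 ('a'): new char, reset run to 1
Longest run: 'c' with length 3

3


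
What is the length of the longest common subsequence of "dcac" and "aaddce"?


LCS of "dcac" and "aaddce"
DP table:
           a    a    d    d    c    e
      0    0    0    0    0    0    0
  d   0    0    0    1    1    1    1
  c   0    0    0    1    1    2    2
  a   0    1    1    1    1    2    2
  c   0    1    1    1    1    2    2
LCS length = dp[4][6] = 2

2


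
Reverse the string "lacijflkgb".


Input: lacijflkgb
Reading characters right to left:
  Position 9: 'b'
  Position 8: 'g'
  Position 7: 'k'
  Position 6: 'l'
  Position 5: 'f'
  Position 4: 'j'
  Position 3: 'i'
  Position 2: 'c'
  Position 1: 'a'
  Position 0: 'l'
Reversed: bgklfjical

bgklfjical


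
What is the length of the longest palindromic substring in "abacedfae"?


Input: "abacedfae"
Checking substrings for palindromes:
  [0:3] "aba" (len 3) => palindrome
Longest palindromic substring: "aba" with length 3

3


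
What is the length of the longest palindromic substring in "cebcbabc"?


Input: "cebcbabc"
Checking substrings for palindromes:
  [3:8] "cbabc" (len 5) => palindrome
  [2:5] "bcb" (len 3) => palindrome
  [4:7] "bab" (len 3) => palindrome
Longest palindromic substring: "cbabc" with length 5

5


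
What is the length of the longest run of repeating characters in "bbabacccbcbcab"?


Input: "bbabacccbcbcab"
Scanning for longest run:
  Position 1 ('b'): continues run of 'b', length=2
  Position 2 ('a'): new char, reset run to 1
  Position 3 ('b'): new char, reset run to 1
  Position 4 ('a'): new char, reset run to 1
  Position 5 ('c'): new char, reset run to 1
  Position 6 ('c'): continues run of 'c', length=2
  Position 7 ('c'): continues run of 'c', length=3
  Position 8 ('b'): new char, reset run to 1
  Position 9 ('c'): new char, reset run to 1
  Position 10 ('b'): new char, reset run to 1
  Position 11 ('c'): new char, reset run to 1
  Position 12 ('a'): new char, reset run to 1
  Position 13 ('b'): new char, reset run to 1
Longest run: 'c' with length 3

3


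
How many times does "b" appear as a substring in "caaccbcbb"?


Searching for "b" in "caaccbcbb"
Scanning each position:
  Position 0: "c" => no
  Position 1: "a" => no
  Position 2: "a" => no
  Position 3: "c" => no
  Position 4: "c" => no
  Position 5: "b" => MATCH
  Position 6: "c" => no
  Position 7: "b" => MATCH
  Position 8: "b" => MATCH
Total occurrences: 3

3


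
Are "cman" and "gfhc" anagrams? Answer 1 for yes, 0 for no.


Strings: "cman", "gfhc"
Sorted first:  acmn
Sorted second: cfgh
Differ at position 0: 'a' vs 'c' => not anagrams

0


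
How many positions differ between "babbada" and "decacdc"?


Comparing "babbada" and "decacdc" position by position:
  Position 0: 'b' vs 'd' => DIFFER
  Position 1: 'a' vs 'e' => DIFFER
  Position 2: 'b' vs 'c' => DIFFER
  Position 3: 'b' vs 'a' => DIFFER
  Position 4: 'a' vs 'c' => DIFFER
  Position 5: 'd' vs 'd' => same
  Position 6: 'a' vs 'c' => DIFFER
Positions that differ: 6

6


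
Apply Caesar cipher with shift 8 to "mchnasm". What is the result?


Caesar cipher: shift "mchnasm" by 8
  'm' (pos 12) + 8 = pos 20 = 'u'
  'c' (pos 2) + 8 = pos 10 = 'k'
  'h' (pos 7) + 8 = pos 15 = 'p'
  'n' (pos 13) + 8 = pos 21 = 'v'
  'a' (pos 0) + 8 = pos 8 = 'i'
  's' (pos 18) + 8 = pos 0 = 'a'
  'm' (pos 12) + 8 = pos 20 = 'u'
Result: ukpviau

ukpviau


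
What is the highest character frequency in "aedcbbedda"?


Input: aedcbbedda
Character counts:
  'a': 2
  'b': 2
  'c': 1
  'd': 3
  'e': 2
Maximum frequency: 3

3


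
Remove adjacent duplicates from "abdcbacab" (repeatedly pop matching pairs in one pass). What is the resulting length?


Input: abdcbacab
Stack-based adjacent duplicate removal:
  Read 'a': push. Stack: a
  Read 'b': push. Stack: ab
  Read 'd': push. Stack: abd
  Read 'c': push. Stack: abdc
  Read 'b': push. Stack: abdcb
  Read 'a': push. Stack: abdcba
  Read 'c': push. Stack: abdcbac
  Read 'a': push. Stack: abdcbaca
  Read 'b': push. Stack: abdcbacab
Final stack: "abdcbacab" (length 9)

9


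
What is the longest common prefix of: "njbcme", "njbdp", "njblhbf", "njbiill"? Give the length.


Words: njbcme, njbdp, njblhbf, njbiill
  Position 0: all 'n' => match
  Position 1: all 'j' => match
  Position 2: all 'b' => match
  Position 3: ('c', 'd', 'l', 'i') => mismatch, stop
LCP = "njb" (length 3)

3


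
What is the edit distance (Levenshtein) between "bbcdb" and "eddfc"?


Computing edit distance: "bbcdb" -> "eddfc"
DP table:
           e    d    d    f    c
      0    1    2    3    4    5
  b   1    1    2    3    4    5
  b   2    2    2    3    4    5
  c   3    3    3    3    4    4
  d   4    4    3    3    4    5
  b   5    5    4    4    4    5
Edit distance = dp[5][5] = 5

5


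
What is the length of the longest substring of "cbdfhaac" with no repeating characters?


Input: "cbdfhaac"
Sliding window (track last position of each char):
  Position 0 ('c'): window [0,0] length 1 -- new best
  Position 1 ('b'): window [0,1] length 2 -- new best
  Position 2 ('d'): window [0,2] length 3 -- new best
  Position 3 ('f'): window [0,3] length 4 -- new best
  Position 4 ('h'): window [0,4] length 5 -- new best
  Position 5 ('a'): window [0,5] length 6 -- new best
  Position 6 ('a'): repeat (last at 5), move window start to 6
  Position 6 ('a'): window [6,6] length 1
  Position 7 ('c'): window [6,7] length 2
Longest substring with no repeats: "cbdfha" with length 6

6


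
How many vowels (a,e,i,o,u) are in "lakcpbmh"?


Input: lakcpbmh
Checking each character:
  'l' at position 0: consonant
  'a' at position 1: vowel (running total: 1)
  'k' at position 2: consonant
  'c' at position 3: consonant
  'p' at position 4: consonant
  'b' at position 5: consonant
  'm' at position 6: consonant
  'h' at position 7: consonant
Total vowels: 1

1


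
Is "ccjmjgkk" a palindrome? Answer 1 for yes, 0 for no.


Input: ccjmjgkk
Reversed: kkgjmjcc
  Compare pos 0 ('c') with pos 7 ('k'): MISMATCH
  Compare pos 1 ('c') with pos 6 ('k'): MISMATCH
  Compare pos 2 ('j') with pos 5 ('g'): MISMATCH
  Compare pos 3 ('m') with pos 4 ('j'): MISMATCH
Result: not a palindrome

0


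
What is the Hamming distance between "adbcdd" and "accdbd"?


Comparing "adbcdd" and "accdbd" position by position:
  Position 0: 'a' vs 'a' => same
  Position 1: 'd' vs 'c' => differ
  Position 2: 'b' vs 'c' => differ
  Position 3: 'c' vs 'd' => differ
  Position 4: 'd' vs 'b' => differ
  Position 5: 'd' vs 'd' => same
Total differences (Hamming distance): 4

4


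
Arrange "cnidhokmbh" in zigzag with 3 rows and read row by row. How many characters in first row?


Zigzag "cnidhokmbh" into 3 rows:
Placing characters:
  'c' => row 0
  'n' => row 1
  'i' => row 2
  'd' => row 1
  'h' => row 0
  'o' => row 1
  'k' => row 2
  'm' => row 1
  'b' => row 0
  'h' => row 1
Rows:
  Row 0: "chb"
  Row 1: "ndomh"
  Row 2: "ik"
First row length: 3

3


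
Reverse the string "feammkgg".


Input: feammkgg
Reading characters right to left:
  Position 7: 'g'
  Position 6: 'g'
  Position 5: 'k'
  Position 4: 'm'
  Position 3: 'm'
  Position 2: 'a'
  Position 1: 'e'
  Position 0: 'f'
Reversed: ggkmmaef

ggkmmaef


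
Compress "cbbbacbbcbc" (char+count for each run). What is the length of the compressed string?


Input: cbbbacbbcbc
Runs:
  'c' x 1 => "c1"
  'b' x 3 => "b3"
  'a' x 1 => "a1"
  'c' x 1 => "c1"
  'b' x 2 => "b2"
  'c' x 1 => "c1"
  'b' x 1 => "b1"
  'c' x 1 => "c1"
Compressed: "c1b3a1c1b2c1b1c1"
Compressed length: 16

16


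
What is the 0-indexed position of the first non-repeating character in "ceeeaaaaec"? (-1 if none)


Input: ceeeaaaaec
Character frequencies:
  'a': 4
  'c': 2
  'e': 4
Scanning left to right for freq == 1:
  Position 0 ('c'): freq=2, skip
  Position 1 ('e'): freq=4, skip
  Position 2 ('e'): freq=4, skip
  Position 3 ('e'): freq=4, skip
  Position 4 ('a'): freq=4, skip
  Position 5 ('a'): freq=4, skip
  Position 6 ('a'): freq=4, skip
  Position 7 ('a'): freq=4, skip
  Position 8 ('e'): freq=4, skip
  Position 9 ('c'): freq=2, skip
  No unique character found => answer = -1

-1


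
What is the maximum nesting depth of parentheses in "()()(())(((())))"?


Input: "()()(())(((())))"
Tracking depth:
  Position 0 '(': depth becomes 1
  Position 1 ')': depth becomes 0
  Position 2 '(': depth becomes 1
  Position 3 ')': depth becomes 0
  Position 4 '(': depth becomes 1
  Position 5 '(': depth becomes 2
  Position 6 ')': depth becomes 1
  Position 7 ')': depth becomes 0
  Position 8 '(': depth becomes 1
  Position 9 '(': depth becomes 2
  Position 10 '(': depth becomes 3
  Position 11 '(': depth becomes 4
  Position 12 ')': depth becomes 3
  Position 13 ')': depth becomes 2
  Position 14 ')': depth becomes 1
  Position 15 ')': depth becomes 0
Maximum depth reached: 4

4


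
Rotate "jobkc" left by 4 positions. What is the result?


Input: "jobkc", rotate left by 4
First 4 characters: "jobk"
Remaining characters: "c"
Concatenate remaining + first: "c" + "jobk" = "cjobk"

cjobk


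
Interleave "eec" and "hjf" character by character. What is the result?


Interleaving "eec" and "hjf":
  Position 0: 'e' from first, 'h' from second => "eh"
  Position 1: 'e' from first, 'j' from second => "ej"
  Position 2: 'c' from first, 'f' from second => "cf"
Result: ehejcf

ehejcf


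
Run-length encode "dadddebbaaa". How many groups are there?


Input: dadddebbaaa
Scanning for consecutive runs:
  Group 1: 'd' x 1 (positions 0-0)
  Group 2: 'a' x 1 (positions 1-1)
  Group 3: 'd' x 3 (positions 2-4)
  Group 4: 'e' x 1 (positions 5-5)
  Group 5: 'b' x 2 (positions 6-7)
  Group 6: 'a' x 3 (positions 8-10)
Total groups: 6

6


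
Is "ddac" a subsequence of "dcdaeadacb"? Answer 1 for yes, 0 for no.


Check if "ddac" is a subsequence of "dcdaeadacb"
Greedy scan:
  Position 0 ('d'): matches sub[0] = 'd'
  Position 1 ('c'): no match needed
  Position 2 ('d'): matches sub[1] = 'd'
  Position 3 ('a'): matches sub[2] = 'a'
  Position 4 ('e'): no match needed
  Position 5 ('a'): no match needed
  Position 6 ('d'): no match needed
  Position 7 ('a'): no match needed
  Position 8 ('c'): matches sub[3] = 'c'
  Position 9 ('b'): no match needed
All 4 characters matched => is a subsequence

1


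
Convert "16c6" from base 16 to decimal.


Input: "16c6" in base 16
Positional expansion:
  Digit '1' (value 1) x 16^3 = 4096
  Digit '6' (value 6) x 16^2 = 1536
  Digit 'c' (value 12) x 16^1 = 192
  Digit '6' (value 6) x 16^0 = 6
Sum = 5830

5830


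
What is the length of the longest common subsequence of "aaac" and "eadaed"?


LCS of "aaac" and "eadaed"
DP table:
           e    a    d    a    e    d
      0    0    0    0    0    0    0
  a   0    0    1    1    1    1    1
  a   0    0    1    1    2    2    2
  a   0    0    1    1    2    2    2
  c   0    0    1    1    2    2    2
LCS length = dp[4][6] = 2

2


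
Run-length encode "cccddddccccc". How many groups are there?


Input: cccddddccccc
Scanning for consecutive runs:
  Group 1: 'c' x 3 (positions 0-2)
  Group 2: 'd' x 4 (positions 3-6)
  Group 3: 'c' x 5 (positions 7-11)
Total groups: 3

3


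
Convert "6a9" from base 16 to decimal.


Input: "6a9" in base 16
Positional expansion:
  Digit '6' (value 6) x 16^2 = 1536
  Digit 'a' (value 10) x 16^1 = 160
  Digit '9' (value 9) x 16^0 = 9
Sum = 1705

1705


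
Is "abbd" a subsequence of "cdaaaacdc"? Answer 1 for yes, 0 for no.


Check if "abbd" is a subsequence of "cdaaaacdc"
Greedy scan:
  Position 0 ('c'): no match needed
  Position 1 ('d'): no match needed
  Position 2 ('a'): matches sub[0] = 'a'
  Position 3 ('a'): no match needed
  Position 4 ('a'): no match needed
  Position 5 ('a'): no match needed
  Position 6 ('c'): no match needed
  Position 7 ('d'): no match needed
  Position 8 ('c'): no match needed
Only matched 1/4 characters => not a subsequence

0


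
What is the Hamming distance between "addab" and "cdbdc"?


Comparing "addab" and "cdbdc" position by position:
  Position 0: 'a' vs 'c' => differ
  Position 1: 'd' vs 'd' => same
  Position 2: 'd' vs 'b' => differ
  Position 3: 'a' vs 'd' => differ
  Position 4: 'b' vs 'c' => differ
Total differences (Hamming distance): 4

4


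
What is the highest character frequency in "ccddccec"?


Input: ccddccec
Character counts:
  'c': 5
  'd': 2
  'e': 1
Maximum frequency: 5

5


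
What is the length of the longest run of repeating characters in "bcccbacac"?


Input: "bcccbacac"
Scanning for longest run:
  Position 1 ('c'): new char, reset run to 1
  Position 2 ('c'): continues run of 'c', length=2
  Position 3 ('c'): continues run of 'c', length=3
  Position 4 ('b'): new char, reset run to 1
  Position 5 ('a'): new char, reset run to 1
  Position 6 ('c'): new char, reset run to 1
  Position 7 ('a'): new char, reset run to 1
  Position 8 ('c'): new char, reset run to 1
Longest run: 'c' with length 3

3


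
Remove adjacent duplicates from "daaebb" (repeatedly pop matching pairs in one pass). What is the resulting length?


Input: daaebb
Stack-based adjacent duplicate removal:
  Read 'd': push. Stack: d
  Read 'a': push. Stack: da
  Read 'a': matches stack top 'a' => pop. Stack: d
  Read 'e': push. Stack: de
  Read 'b': push. Stack: deb
  Read 'b': matches stack top 'b' => pop. Stack: de
Final stack: "de" (length 2)

2


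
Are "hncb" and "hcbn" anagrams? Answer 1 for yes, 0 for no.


Strings: "hncb", "hcbn"
Sorted first:  bchn
Sorted second: bchn
Sorted forms match => anagrams

1


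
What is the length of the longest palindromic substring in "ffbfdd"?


Input: "ffbfdd"
Checking substrings for palindromes:
  [1:4] "fbf" (len 3) => palindrome
  [0:2] "ff" (len 2) => palindrome
  [4:6] "dd" (len 2) => palindrome
Longest palindromic substring: "fbf" with length 3

3


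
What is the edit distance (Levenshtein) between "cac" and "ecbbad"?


Computing edit distance: "cac" -> "ecbbad"
DP table:
           e    c    b    b    a    d
      0    1    2    3    4    5    6
  c   1    1    1    2    3    4    5
  a   2    2    2    2    3    3    4
  c   3    3    2    3    3    4    4
Edit distance = dp[3][6] = 4

4


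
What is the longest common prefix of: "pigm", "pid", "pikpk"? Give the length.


Words: pigm, pid, pikpk
  Position 0: all 'p' => match
  Position 1: all 'i' => match
  Position 2: ('g', 'd', 'k') => mismatch, stop
LCP = "pi" (length 2)

2


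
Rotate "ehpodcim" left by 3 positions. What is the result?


Input: "ehpodcim", rotate left by 3
First 3 characters: "ehp"
Remaining characters: "odcim"
Concatenate remaining + first: "odcim" + "ehp" = "odcimehp"

odcimehp


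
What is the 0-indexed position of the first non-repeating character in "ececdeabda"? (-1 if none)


Input: ececdeabda
Character frequencies:
  'a': 2
  'b': 1
  'c': 2
  'd': 2
  'e': 3
Scanning left to right for freq == 1:
  Position 0 ('e'): freq=3, skip
  Position 1 ('c'): freq=2, skip
  Position 2 ('e'): freq=3, skip
  Position 3 ('c'): freq=2, skip
  Position 4 ('d'): freq=2, skip
  Position 5 ('e'): freq=3, skip
  Position 6 ('a'): freq=2, skip
  Position 7 ('b'): unique! => answer = 7

7


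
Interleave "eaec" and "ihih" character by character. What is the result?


Interleaving "eaec" and "ihih":
  Position 0: 'e' from first, 'i' from second => "ei"
  Position 1: 'a' from first, 'h' from second => "ah"
  Position 2: 'e' from first, 'i' from second => "ei"
  Position 3: 'c' from first, 'h' from second => "ch"
Result: eiaheich

eiaheich


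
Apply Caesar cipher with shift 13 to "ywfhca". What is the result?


Caesar cipher: shift "ywfhca" by 13
  'y' (pos 24) + 13 = pos 11 = 'l'
  'w' (pos 22) + 13 = pos 9 = 'j'
  'f' (pos 5) + 13 = pos 18 = 's'
  'h' (pos 7) + 13 = pos 20 = 'u'
  'c' (pos 2) + 13 = pos 15 = 'p'
  'a' (pos 0) + 13 = pos 13 = 'n'
Result: ljsupn

ljsupn


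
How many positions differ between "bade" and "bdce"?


Comparing "bade" and "bdce" position by position:
  Position 0: 'b' vs 'b' => same
  Position 1: 'a' vs 'd' => DIFFER
  Position 2: 'd' vs 'c' => DIFFER
  Position 3: 'e' vs 'e' => same
Positions that differ: 2

2


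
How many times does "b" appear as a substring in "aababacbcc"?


Searching for "b" in "aababacbcc"
Scanning each position:
  Position 0: "a" => no
  Position 1: "a" => no
  Position 2: "b" => MATCH
  Position 3: "a" => no
  Position 4: "b" => MATCH
  Position 5: "a" => no
  Position 6: "c" => no
  Position 7: "b" => MATCH
  Position 8: "c" => no
  Position 9: "c" => no
Total occurrences: 3

3


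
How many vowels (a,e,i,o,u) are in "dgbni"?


Input: dgbni
Checking each character:
  'd' at position 0: consonant
  'g' at position 1: consonant
  'b' at position 2: consonant
  'n' at position 3: consonant
  'i' at position 4: vowel (running total: 1)
Total vowels: 1

1


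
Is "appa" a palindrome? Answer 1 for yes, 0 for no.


Input: appa
Reversed: appa
  Compare pos 0 ('a') with pos 3 ('a'): match
  Compare pos 1 ('p') with pos 2 ('p'): match
Result: palindrome

1
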